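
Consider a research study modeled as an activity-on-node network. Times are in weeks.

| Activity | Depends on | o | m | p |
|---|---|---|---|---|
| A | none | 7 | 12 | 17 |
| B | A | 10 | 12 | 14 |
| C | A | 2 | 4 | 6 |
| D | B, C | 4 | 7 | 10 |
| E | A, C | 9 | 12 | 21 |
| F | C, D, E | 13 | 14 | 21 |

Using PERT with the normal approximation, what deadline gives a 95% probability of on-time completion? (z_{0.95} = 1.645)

te_A = (7 + 4·12 + 17)/6 = 72/6 = 12; σ²_A = ((17−7)/6)² = 2.778
te_B = (10 + 4·12 + 14)/6 = 72/6 = 12; σ²_B = ((14−10)/6)² = 0.444
te_C = (2 + 4·4 + 6)/6 = 24/6 = 4; σ²_C = ((6−2)/6)² = 0.444
te_D = (4 + 4·7 + 10)/6 = 42/6 = 7; σ²_D = ((10−4)/6)² = 1.000
te_E = (9 + 4·12 + 21)/6 = 78/6 = 13; σ²_E = ((21−9)/6)² = 4.000
te_F = (13 + 4·14 + 21)/6 = 90/6 = 15; σ²_F = ((21−13)/6)² = 1.778

Forward pass:
ES_A = 0; EF_A = 12
ES_B = 12; EF_B = 12+12 = 24
ES_C = 12; EF_C = 12+4 = 16
ES_D = max(EF_B=24, EF_C=16) = 24; EF_D = 24+7 = 31
ES_E = max(EF_A=12, EF_C=16) = 16; EF_E = 16+13 = 29
ES_F = max(EF_C=16, EF_D=31, EF_E=29) = 31; EF_F = 31+15 = 46
Expected project duration μ = 46 weeks. Critical path: A → B → D → F.

Variance along critical path = 2.778 + 0.444 + 1.000 + 1.778 = 6.000; σ = 2.449 weeks.
D = μ + z·σ = 46 + 1.645·2.449 = 50.0 weeks

50.0 weeks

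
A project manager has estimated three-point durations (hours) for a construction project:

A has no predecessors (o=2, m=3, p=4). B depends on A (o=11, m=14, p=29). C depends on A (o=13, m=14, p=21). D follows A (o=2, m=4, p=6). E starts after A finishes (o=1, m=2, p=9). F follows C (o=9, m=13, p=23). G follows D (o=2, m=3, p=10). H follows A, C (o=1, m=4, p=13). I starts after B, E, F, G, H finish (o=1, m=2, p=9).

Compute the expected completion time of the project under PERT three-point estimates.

te_A = (2 + 4·3 + 4)/6 = 18/6 = 3
te_B = (11 + 4·14 + 29)/6 = 96/6 = 16
te_C = (13 + 4·14 + 21)/6 = 90/6 = 15
te_D = (2 + 4·4 + 6)/6 = 24/6 = 4
te_E = (1 + 4·2 + 9)/6 = 18/6 = 3
te_F = (9 + 4·13 + 23)/6 = 84/6 = 14
te_G = (2 + 4·3 + 10)/6 = 24/6 = 4
te_H = (1 + 4·4 + 13)/6 = 30/6 = 5
te_I = (1 + 4·2 + 9)/6 = 18/6 = 3

Forward pass:
ES_A = 0; EF_A = 3
ES_B = 3; EF_B = 3+16 = 19
ES_C = 3; EF_C = 3+15 = 18
ES_D = 3; EF_D = 3+4 = 7
ES_E = 3; EF_E = 3+3 = 6
ES_F = 18; EF_F = 18+14 = 32
ES_G = 7; EF_G = 7+4 = 11
ES_H = max(EF_A=3, EF_C=18) = 18; EF_H = 18+5 = 23
ES_I = max(EF_B=19, EF_E=6, EF_F=32, EF_G=11, EF_H=23) = 32; EF_I = 32+3 = 35
Expected project duration μ = 35 hours. Critical path: A → C → F → I.

35 hours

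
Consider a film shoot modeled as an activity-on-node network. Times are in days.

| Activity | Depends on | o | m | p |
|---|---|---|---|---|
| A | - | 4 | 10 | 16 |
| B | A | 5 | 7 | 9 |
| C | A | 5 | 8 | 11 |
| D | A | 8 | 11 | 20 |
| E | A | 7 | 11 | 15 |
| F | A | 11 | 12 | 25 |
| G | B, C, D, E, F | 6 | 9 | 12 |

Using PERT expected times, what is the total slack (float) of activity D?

2 days

te_A = (4 + 4·10 + 16)/6 = 60/6 = 10
te_B = (5 + 4·7 + 9)/6 = 42/6 = 7
te_C = (5 + 4·8 + 11)/6 = 48/6 = 8
te_D = (8 + 4·11 + 20)/6 = 72/6 = 12
te_E = (7 + 4·11 + 15)/6 = 66/6 = 11
te_F = (11 + 4·12 + 25)/6 = 84/6 = 14
te_G = (6 + 4·9 + 12)/6 = 54/6 = 9

Forward pass:
ES_A = 0; EF_A = 10
ES_B = 10; EF_B = 10+7 = 17
ES_C = 10; EF_C = 10+8 = 18
ES_D = 10; EF_D = 10+12 = 22
ES_E = 10; EF_E = 10+11 = 21
ES_F = 10; EF_F = 10+14 = 24
ES_G = max(EF_B=17, EF_C=18, EF_D=22, EF_E=21, EF_F=24) = 24; EF_G = 24+9 = 33
Expected project duration μ = 33 days. Critical path: A → F → G.

Backward pass:
LF_G = 33; LS_G = 33−9 = 24
LF_F = LS_G = 24; LS_F = 24−14 = 10
LF_E = LS_G = 24; LS_E = 24−11 = 13
LF_D = LS_G = 24; LS_D = 24−12 = 12
LF_C = LS_G = 24; LS_C = 24−8 = 16
LF_B = LS_G = 24; LS_B = 24−7 = 17
LF_A = min(LS_B=17, LS_C=16, LS_D=12, LS_E=13, LS_F=10) = 10; LS_A = 10−10 = 0
Slack_D = LS_D − ES_D = 12 − 10 = 2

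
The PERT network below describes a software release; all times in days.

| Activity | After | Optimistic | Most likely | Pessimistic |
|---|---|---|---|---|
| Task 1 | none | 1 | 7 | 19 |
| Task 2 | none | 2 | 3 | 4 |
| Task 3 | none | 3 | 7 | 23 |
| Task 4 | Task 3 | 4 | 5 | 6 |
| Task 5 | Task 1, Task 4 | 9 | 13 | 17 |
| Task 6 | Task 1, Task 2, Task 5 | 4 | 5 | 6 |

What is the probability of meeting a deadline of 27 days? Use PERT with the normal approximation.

te_Task 1 = (1 + 4·7 + 19)/6 = 48/6 = 8; σ²_Task 1 = ((19−1)/6)² = 9.000
te_Task 2 = (2 + 4·3 + 4)/6 = 18/6 = 3; σ²_Task 2 = ((4−2)/6)² = 0.111
te_Task 3 = (3 + 4·7 + 23)/6 = 54/6 = 9; σ²_Task 3 = ((23−3)/6)² = 11.111
te_Task 4 = (4 + 4·5 + 6)/6 = 30/6 = 5; σ²_Task 4 = ((6−4)/6)² = 0.111
te_Task 5 = (9 + 4·13 + 17)/6 = 78/6 = 13; σ²_Task 5 = ((17−9)/6)² = 1.778
te_Task 6 = (4 + 4·5 + 6)/6 = 30/6 = 5; σ²_Task 6 = ((6−4)/6)² = 0.111

Forward pass:
ES_Task 1 = 0; EF_Task 1 = 8
ES_Task 2 = 0; EF_Task 2 = 3
ES_Task 3 = 0; EF_Task 3 = 9
ES_Task 4 = 9; EF_Task 4 = 9+5 = 14
ES_Task 5 = max(EF_Task 1=8, EF_Task 4=14) = 14; EF_Task 5 = 14+13 = 27
ES_Task 6 = max(EF_Task 1=8, EF_Task 2=3, EF_Task 5=27) = 27; EF_Task 6 = 27+5 = 32
Expected project duration μ = 32 days. Critical path: Task 3 → Task 4 → Task 5 → Task 6.

Variance along critical path = 11.111 + 0.111 + 1.778 + 0.111 = 13.111; σ = √13.111 = 3.621 days.
Z = (27 − 32) / 3.621 = -1.381
P(T ≤ 27) = Φ(-1.381) ≈ 0.084

0.084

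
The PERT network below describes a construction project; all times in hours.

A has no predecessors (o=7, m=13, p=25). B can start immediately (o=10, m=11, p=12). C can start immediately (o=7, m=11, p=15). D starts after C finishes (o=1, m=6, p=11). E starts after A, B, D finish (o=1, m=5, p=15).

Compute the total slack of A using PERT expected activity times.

te_A = (7 + 4·13 + 25)/6 = 84/6 = 14
te_B = (10 + 4·11 + 12)/6 = 66/6 = 11
te_C = (7 + 4·11 + 15)/6 = 66/6 = 11
te_D = (1 + 4·6 + 11)/6 = 36/6 = 6
te_E = (1 + 4·5 + 15)/6 = 36/6 = 6

Forward pass:
ES_A = 0; EF_A = 14
ES_B = 0; EF_B = 11
ES_C = 0; EF_C = 11
ES_D = 11; EF_D = 11+6 = 17
ES_E = max(EF_A=14, EF_B=11, EF_D=17) = 17; EF_E = 17+6 = 23
Expected project duration μ = 23 hours. Critical path: C → D → E.

Backward pass:
LF_E = 23; LS_E = 23−6 = 17
LF_D = LS_E = 17; LS_D = 17−6 = 11
LF_C = LS_D = 11; LS_C = 11−11 = 0
LF_B = LS_E = 17; LS_B = 17−11 = 6
LF_A = LS_E = 17; LS_A = 17−14 = 3
Slack_A = LS_A − ES_A = 3 − 0 = 3

3 hours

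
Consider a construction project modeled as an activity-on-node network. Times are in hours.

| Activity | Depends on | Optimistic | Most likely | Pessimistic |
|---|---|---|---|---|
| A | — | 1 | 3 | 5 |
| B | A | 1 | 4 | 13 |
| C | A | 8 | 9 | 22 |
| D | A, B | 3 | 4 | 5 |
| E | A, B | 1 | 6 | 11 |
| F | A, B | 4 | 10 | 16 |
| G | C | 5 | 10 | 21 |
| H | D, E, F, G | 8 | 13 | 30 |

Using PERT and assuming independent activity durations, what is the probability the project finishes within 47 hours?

te_A = (1 + 4·3 + 5)/6 = 18/6 = 3; σ²_A = ((5−1)/6)² = 0.444
te_B = (1 + 4·4 + 13)/6 = 30/6 = 5; σ²_B = ((13−1)/6)² = 4.000
te_C = (8 + 4·9 + 22)/6 = 66/6 = 11; σ²_C = ((22−8)/6)² = 5.444
te_D = (3 + 4·4 + 5)/6 = 24/6 = 4; σ²_D = ((5−3)/6)² = 0.111
te_E = (1 + 4·6 + 11)/6 = 36/6 = 6; σ²_E = ((11−1)/6)² = 2.778
te_F = (4 + 4·10 + 16)/6 = 60/6 = 10; σ²_F = ((16−4)/6)² = 4.000
te_G = (5 + 4·10 + 21)/6 = 66/6 = 11; σ²_G = ((21−5)/6)² = 7.111
te_H = (8 + 4·13 + 30)/6 = 90/6 = 15; σ²_H = ((30−8)/6)² = 13.444

Forward pass:
ES_A = 0; EF_A = 3
ES_B = 3; EF_B = 3+5 = 8
ES_C = 3; EF_C = 3+11 = 14
ES_D = max(EF_A=3, EF_B=8) = 8; EF_D = 8+4 = 12
ES_E = max(EF_A=3, EF_B=8) = 8; EF_E = 8+6 = 14
ES_F = max(EF_A=3, EF_B=8) = 8; EF_F = 8+10 = 18
ES_G = 14; EF_G = 14+11 = 25
ES_H = max(EF_D=12, EF_E=14, EF_F=18, EF_G=25) = 25; EF_H = 25+15 = 40
Expected project duration μ = 40 hours. Critical path: A → C → G → H.

Variance along critical path = 0.444 + 5.444 + 7.111 + 13.444 = 26.444; σ = √26.444 = 5.142 hours.
Z = (47 − 40) / 5.142 = 1.361
P(T ≤ 47) = Φ(1.361) ≈ 0.913

0.913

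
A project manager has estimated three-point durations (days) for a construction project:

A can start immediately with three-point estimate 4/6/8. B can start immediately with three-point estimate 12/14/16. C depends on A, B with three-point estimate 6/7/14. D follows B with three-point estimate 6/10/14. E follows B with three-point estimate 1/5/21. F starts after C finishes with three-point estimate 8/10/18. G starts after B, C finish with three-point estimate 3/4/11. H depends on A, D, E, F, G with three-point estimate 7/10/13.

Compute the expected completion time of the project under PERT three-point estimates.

43 days

te_A = (4 + 4·6 + 8)/6 = 36/6 = 6
te_B = (12 + 4·14 + 16)/6 = 84/6 = 14
te_C = (6 + 4·7 + 14)/6 = 48/6 = 8
te_D = (6 + 4·10 + 14)/6 = 60/6 = 10
te_E = (1 + 4·5 + 21)/6 = 42/6 = 7
te_F = (8 + 4·10 + 18)/6 = 66/6 = 11
te_G = (3 + 4·4 + 11)/6 = 30/6 = 5
te_H = (7 + 4·10 + 13)/6 = 60/6 = 10

Forward pass:
ES_A = 0; EF_A = 6
ES_B = 0; EF_B = 14
ES_C = max(EF_A=6, EF_B=14) = 14; EF_C = 14+8 = 22
ES_D = 14; EF_D = 14+10 = 24
ES_E = 14; EF_E = 14+7 = 21
ES_F = 22; EF_F = 22+11 = 33
ES_G = max(EF_B=14, EF_C=22) = 22; EF_G = 22+5 = 27
ES_H = max(EF_A=6, EF_D=24, EF_E=21, EF_F=33, EF_G=27) = 33; EF_H = 33+10 = 43
Expected project duration μ = 43 days. Critical path: B → C → F → H.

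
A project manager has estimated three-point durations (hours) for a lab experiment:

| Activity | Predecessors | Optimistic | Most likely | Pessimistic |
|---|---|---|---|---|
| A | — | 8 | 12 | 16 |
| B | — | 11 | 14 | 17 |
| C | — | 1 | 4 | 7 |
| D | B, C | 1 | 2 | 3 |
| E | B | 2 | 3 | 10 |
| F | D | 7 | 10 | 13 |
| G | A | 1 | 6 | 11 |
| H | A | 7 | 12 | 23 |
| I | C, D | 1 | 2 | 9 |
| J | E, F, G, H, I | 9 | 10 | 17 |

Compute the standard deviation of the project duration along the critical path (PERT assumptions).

te_A = (8 + 4·12 + 16)/6 = 72/6 = 12; σ²_A = ((16−8)/6)² = 1.778
te_B = (11 + 4·14 + 17)/6 = 84/6 = 14; σ²_B = ((17−11)/6)² = 1.000
te_C = (1 + 4·4 + 7)/6 = 24/6 = 4; σ²_C = ((7−1)/6)² = 1.000
te_D = (1 + 4·2 + 3)/6 = 12/6 = 2; σ²_D = ((3−1)/6)² = 0.111
te_E = (2 + 4·3 + 10)/6 = 24/6 = 4; σ²_E = ((10−2)/6)² = 1.778
te_F = (7 + 4·10 + 13)/6 = 60/6 = 10; σ²_F = ((13−7)/6)² = 1.000
te_G = (1 + 4·6 + 11)/6 = 36/6 = 6; σ²_G = ((11−1)/6)² = 2.778
te_H = (7 + 4·12 + 23)/6 = 78/6 = 13; σ²_H = ((23−7)/6)² = 7.111
te_I = (1 + 4·2 + 9)/6 = 18/6 = 3; σ²_I = ((9−1)/6)² = 1.778
te_J = (9 + 4·10 + 17)/6 = 66/6 = 11; σ²_J = ((17−9)/6)² = 1.778

Forward pass:
ES_A = 0; EF_A = 12
ES_B = 0; EF_B = 14
ES_C = 0; EF_C = 4
ES_D = max(EF_B=14, EF_C=4) = 14; EF_D = 14+2 = 16
ES_E = 14; EF_E = 14+4 = 18
ES_F = 16; EF_F = 16+10 = 26
ES_G = 12; EF_G = 12+6 = 18
ES_H = 12; EF_H = 12+13 = 25
ES_I = max(EF_C=4, EF_D=16) = 16; EF_I = 16+3 = 19
ES_J = max(EF_E=18, EF_F=26, EF_G=18, EF_H=25, EF_I=19) = 26; EF_J = 26+11 = 37
Expected project duration μ = 37 hours. Critical path: B → D → F → J.

Variance along critical path = 1.000 + 0.111 + 1.000 + 1.778 = 3.889
σ = √3.889 = 1.972 hours

1.97 hours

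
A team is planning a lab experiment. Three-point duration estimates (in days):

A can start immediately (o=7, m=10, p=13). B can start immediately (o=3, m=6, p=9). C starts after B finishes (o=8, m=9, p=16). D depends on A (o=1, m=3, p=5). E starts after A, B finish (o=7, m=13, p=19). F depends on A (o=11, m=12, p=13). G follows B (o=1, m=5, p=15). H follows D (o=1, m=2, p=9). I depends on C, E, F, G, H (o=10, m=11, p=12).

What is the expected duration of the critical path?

te_A = (7 + 4·10 + 13)/6 = 60/6 = 10
te_B = (3 + 4·6 + 9)/6 = 36/6 = 6
te_C = (8 + 4·9 + 16)/6 = 60/6 = 10
te_D = (1 + 4·3 + 5)/6 = 18/6 = 3
te_E = (7 + 4·13 + 19)/6 = 78/6 = 13
te_F = (11 + 4·12 + 13)/6 = 72/6 = 12
te_G = (1 + 4·5 + 15)/6 = 36/6 = 6
te_H = (1 + 4·2 + 9)/6 = 18/6 = 3
te_I = (10 + 4·11 + 12)/6 = 66/6 = 11

Forward pass:
ES_A = 0; EF_A = 10
ES_B = 0; EF_B = 6
ES_C = 6; EF_C = 6+10 = 16
ES_D = 10; EF_D = 10+3 = 13
ES_E = max(EF_A=10, EF_B=6) = 10; EF_E = 10+13 = 23
ES_F = 10; EF_F = 10+12 = 22
ES_G = 6; EF_G = 6+6 = 12
ES_H = 13; EF_H = 13+3 = 16
ES_I = max(EF_C=16, EF_E=23, EF_F=22, EF_G=12, EF_H=16) = 23; EF_I = 23+11 = 34
Expected project duration μ = 34 days. Critical path: A → E → I.

34 days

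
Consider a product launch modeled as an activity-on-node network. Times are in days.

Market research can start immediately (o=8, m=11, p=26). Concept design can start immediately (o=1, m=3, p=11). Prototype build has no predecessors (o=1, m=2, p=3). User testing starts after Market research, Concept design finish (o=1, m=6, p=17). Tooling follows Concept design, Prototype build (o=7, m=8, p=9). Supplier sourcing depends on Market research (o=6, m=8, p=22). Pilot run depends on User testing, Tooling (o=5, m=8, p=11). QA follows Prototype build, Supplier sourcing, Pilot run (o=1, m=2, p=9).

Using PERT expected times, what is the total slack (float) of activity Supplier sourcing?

te_Market research = (8 + 4·11 + 26)/6 = 78/6 = 13
te_Concept design = (1 + 4·3 + 11)/6 = 24/6 = 4
te_Prototype build = (1 + 4·2 + 3)/6 = 12/6 = 2
te_User testing = (1 + 4·6 + 17)/6 = 42/6 = 7
te_Tooling = (7 + 4·8 + 9)/6 = 48/6 = 8
te_Supplier sourcing = (6 + 4·8 + 22)/6 = 60/6 = 10
te_Pilot run = (5 + 4·8 + 11)/6 = 48/6 = 8
te_QA = (1 + 4·2 + 9)/6 = 18/6 = 3

Forward pass:
ES_Market research = 0; EF_Market research = 13
ES_Concept design = 0; EF_Concept design = 4
ES_Prototype build = 0; EF_Prototype build = 2
ES_User testing = max(EF_Market research=13, EF_Concept design=4) = 13; EF_User testing = 13+7 = 20
ES_Tooling = max(EF_Concept design=4, EF_Prototype build=2) = 4; EF_Tooling = 4+8 = 12
ES_Supplier sourcing = 13; EF_Supplier sourcing = 13+10 = 23
ES_Pilot run = max(EF_User testing=20, EF_Tooling=12) = 20; EF_Pilot run = 20+8 = 28
ES_QA = max(EF_Prototype build=2, EF_Supplier sourcing=23, EF_Pilot run=28) = 28; EF_QA = 28+3 = 31
Expected project duration μ = 31 days. Critical path: Market research → User testing → Pilot run → QA.

Backward pass:
LF_QA = 31; LS_QA = 31−3 = 28
LF_Pilot run = LS_QA = 28; LS_Pilot run = 28−8 = 20
LF_Supplier sourcing = LS_QA = 28; LS_Supplier sourcing = 28−10 = 18
LF_Tooling = LS_Pilot run = 20; LS_Tooling = 20−8 = 12
LF_User testing = LS_Pilot run = 20; LS_User testing = 20−7 = 13
LF_Prototype build = min(LS_Tooling=12, LS_QA=28) = 12; LS_Prototype build = 12−2 = 10
LF_Concept design = min(LS_User testing=13, LS_Tooling=12) = 12; LS_Concept design = 12−4 = 8
LF_Market research = min(LS_User testing=13, LS_Supplier sourcing=18) = 13; LS_Market research = 13−13 = 0
Slack_Supplier sourcing = LS_Supplier sourcing − ES_Supplier sourcing = 18 − 13 = 5

5 days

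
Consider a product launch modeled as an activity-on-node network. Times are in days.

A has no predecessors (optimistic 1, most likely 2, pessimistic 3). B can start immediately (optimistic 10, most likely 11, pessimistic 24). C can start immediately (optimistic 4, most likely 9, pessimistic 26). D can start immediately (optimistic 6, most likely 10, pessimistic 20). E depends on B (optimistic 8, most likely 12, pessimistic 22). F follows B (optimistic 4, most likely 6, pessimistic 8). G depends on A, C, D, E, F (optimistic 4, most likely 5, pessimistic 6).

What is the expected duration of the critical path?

31 days

te_A = (1 + 4·2 + 3)/6 = 12/6 = 2
te_B = (10 + 4·11 + 24)/6 = 78/6 = 13
te_C = (4 + 4·9 + 26)/6 = 66/6 = 11
te_D = (6 + 4·10 + 20)/6 = 66/6 = 11
te_E = (8 + 4·12 + 22)/6 = 78/6 = 13
te_F = (4 + 4·6 + 8)/6 = 36/6 = 6
te_G = (4 + 4·5 + 6)/6 = 30/6 = 5

Forward pass:
ES_A = 0; EF_A = 2
ES_B = 0; EF_B = 13
ES_C = 0; EF_C = 11
ES_D = 0; EF_D = 11
ES_E = 13; EF_E = 13+13 = 26
ES_F = 13; EF_F = 13+6 = 19
ES_G = max(EF_A=2, EF_C=11, EF_D=11, EF_E=26, EF_F=19) = 26; EF_G = 26+5 = 31
Expected project duration μ = 31 days. Critical path: B → E → G.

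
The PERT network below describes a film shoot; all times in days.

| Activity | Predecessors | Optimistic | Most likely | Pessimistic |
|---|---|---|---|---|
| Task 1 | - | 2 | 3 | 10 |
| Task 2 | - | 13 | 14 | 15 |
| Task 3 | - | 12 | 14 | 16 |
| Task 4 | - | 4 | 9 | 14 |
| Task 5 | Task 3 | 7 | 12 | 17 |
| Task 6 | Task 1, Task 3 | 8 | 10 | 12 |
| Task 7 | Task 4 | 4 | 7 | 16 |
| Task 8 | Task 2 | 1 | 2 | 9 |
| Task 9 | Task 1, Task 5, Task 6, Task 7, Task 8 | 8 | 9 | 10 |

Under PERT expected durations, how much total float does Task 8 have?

9 days

te_Task 1 = (2 + 4·3 + 10)/6 = 24/6 = 4
te_Task 2 = (13 + 4·14 + 15)/6 = 84/6 = 14
te_Task 3 = (12 + 4·14 + 16)/6 = 84/6 = 14
te_Task 4 = (4 + 4·9 + 14)/6 = 54/6 = 9
te_Task 5 = (7 + 4·12 + 17)/6 = 72/6 = 12
te_Task 6 = (8 + 4·10 + 12)/6 = 60/6 = 10
te_Task 7 = (4 + 4·7 + 16)/6 = 48/6 = 8
te_Task 8 = (1 + 4·2 + 9)/6 = 18/6 = 3
te_Task 9 = (8 + 4·9 + 10)/6 = 54/6 = 9

Forward pass:
ES_Task 1 = 0; EF_Task 1 = 4
ES_Task 2 = 0; EF_Task 2 = 14
ES_Task 3 = 0; EF_Task 3 = 14
ES_Task 4 = 0; EF_Task 4 = 9
ES_Task 5 = 14; EF_Task 5 = 14+12 = 26
ES_Task 6 = max(EF_Task 1=4, EF_Task 3=14) = 14; EF_Task 6 = 14+10 = 24
ES_Task 7 = 9; EF_Task 7 = 9+8 = 17
ES_Task 8 = 14; EF_Task 8 = 14+3 = 17
ES_Task 9 = max(EF_Task 1=4, EF_Task 5=26, EF_Task 6=24, EF_Task 7=17, EF_Task 8=17) = 26; EF_Task 9 = 26+9 = 35
Expected project duration μ = 35 days. Critical path: Task 3 → Task 5 → Task 9.

Backward pass:
LF_Task 9 = 35; LS_Task 9 = 35−9 = 26
LF_Task 8 = LS_Task 9 = 26; LS_Task 8 = 26−3 = 23
LF_Task 7 = LS_Task 9 = 26; LS_Task 7 = 26−8 = 18
LF_Task 6 = LS_Task 9 = 26; LS_Task 6 = 26−10 = 16
LF_Task 5 = LS_Task 9 = 26; LS_Task 5 = 26−12 = 14
LF_Task 4 = LS_Task 7 = 18; LS_Task 4 = 18−9 = 9
LF_Task 3 = min(LS_Task 5=14, LS_Task 6=16) = 14; LS_Task 3 = 14−14 = 0
LF_Task 2 = LS_Task 8 = 23; LS_Task 2 = 23−14 = 9
LF_Task 1 = min(LS_Task 6=16, LS_Task 9=26) = 16; LS_Task 1 = 16−4 = 12
Slack_Task 8 = LS_Task 8 − ES_Task 8 = 23 − 14 = 9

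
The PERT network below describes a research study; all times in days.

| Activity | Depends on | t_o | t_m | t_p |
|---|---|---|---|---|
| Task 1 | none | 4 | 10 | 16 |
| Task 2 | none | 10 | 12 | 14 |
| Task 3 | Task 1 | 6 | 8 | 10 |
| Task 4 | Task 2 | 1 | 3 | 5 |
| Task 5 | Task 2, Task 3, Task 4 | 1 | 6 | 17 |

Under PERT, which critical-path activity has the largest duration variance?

te_Task 1 = (4 + 4·10 + 16)/6 = 60/6 = 10; σ²_Task 1 = ((16−4)/6)² = 4.000
te_Task 2 = (10 + 4·12 + 14)/6 = 72/6 = 12; σ²_Task 2 = ((14−10)/6)² = 0.444
te_Task 3 = (6 + 4·8 + 10)/6 = 48/6 = 8; σ²_Task 3 = ((10−6)/6)² = 0.444
te_Task 4 = (1 + 4·3 + 5)/6 = 18/6 = 3; σ²_Task 4 = ((5−1)/6)² = 0.444
te_Task 5 = (1 + 4·6 + 17)/6 = 42/6 = 7; σ²_Task 5 = ((17−1)/6)² = 7.111

Forward pass:
ES_Task 1 = 0; EF_Task 1 = 10
ES_Task 2 = 0; EF_Task 2 = 12
ES_Task 3 = 10; EF_Task 3 = 10+8 = 18
ES_Task 4 = 12; EF_Task 4 = 12+3 = 15
ES_Task 5 = max(EF_Task 2=12, EF_Task 3=18, EF_Task 4=15) = 18; EF_Task 5 = 18+7 = 25
Expected project duration μ = 25 days. Critical path: Task 1 → Task 3 → Task 5.

Variances on critical path: σ²_Task 1=4.000, σ²_Task 3=0.444, σ²_Task 5=7.111.
Largest is σ²_Task 5 = 7.111.

Task 5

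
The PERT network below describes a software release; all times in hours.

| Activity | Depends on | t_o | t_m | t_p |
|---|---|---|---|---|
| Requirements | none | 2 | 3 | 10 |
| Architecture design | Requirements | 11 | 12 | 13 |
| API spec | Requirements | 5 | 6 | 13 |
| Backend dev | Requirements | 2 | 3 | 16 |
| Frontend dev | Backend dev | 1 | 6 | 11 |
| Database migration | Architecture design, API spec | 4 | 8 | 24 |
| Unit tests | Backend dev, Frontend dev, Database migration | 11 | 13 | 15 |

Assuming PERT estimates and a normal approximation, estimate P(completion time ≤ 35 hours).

te_Requirements = (2 + 4·3 + 10)/6 = 24/6 = 4; σ²_Requirements = ((10−2)/6)² = 1.778
te_Architecture design = (11 + 4·12 + 13)/6 = 72/6 = 12; σ²_Architecture design = ((13−11)/6)² = 0.111
te_API spec = (5 + 4·6 + 13)/6 = 42/6 = 7; σ²_API spec = ((13−5)/6)² = 1.778
te_Backend dev = (2 + 4·3 + 16)/6 = 30/6 = 5; σ²_Backend dev = ((16−2)/6)² = 5.444
te_Frontend dev = (1 + 4·6 + 11)/6 = 36/6 = 6; σ²_Frontend dev = ((11−1)/6)² = 2.778
te_Database migration = (4 + 4·8 + 24)/6 = 60/6 = 10; σ²_Database migration = ((24−4)/6)² = 11.111
te_Unit tests = (11 + 4·13 + 15)/6 = 78/6 = 13; σ²_Unit tests = ((15−11)/6)² = 0.444

Forward pass:
ES_Requirements = 0; EF_Requirements = 4
ES_Architecture design = 4; EF_Architecture design = 4+12 = 16
ES_API spec = 4; EF_API spec = 4+7 = 11
ES_Backend dev = 4; EF_Backend dev = 4+5 = 9
ES_Frontend dev = 9; EF_Frontend dev = 9+6 = 15
ES_Database migration = max(EF_Architecture design=16, EF_API spec=11) = 16; EF_Database migration = 16+10 = 26
ES_Unit tests = max(EF_Backend dev=9, EF_Frontend dev=15, EF_Database migration=26) = 26; EF_Unit tests = 26+13 = 39
Expected project duration μ = 39 hours. Critical path: Requirements → Architecture design → Database migration → Unit tests.

Variance along critical path = 1.778 + 0.111 + 11.111 + 0.444 = 13.444; σ = √13.444 = 3.667 hours.
Z = (35 − 39) / 3.667 = -1.091
P(T ≤ 35) = Φ(-1.091) ≈ 0.138

0.138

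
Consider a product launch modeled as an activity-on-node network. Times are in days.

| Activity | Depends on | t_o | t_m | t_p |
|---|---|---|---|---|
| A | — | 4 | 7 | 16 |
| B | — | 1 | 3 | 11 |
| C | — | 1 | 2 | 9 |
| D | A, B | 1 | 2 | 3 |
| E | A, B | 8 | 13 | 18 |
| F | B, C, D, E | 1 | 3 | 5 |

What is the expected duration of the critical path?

te_A = (4 + 4·7 + 16)/6 = 48/6 = 8
te_B = (1 + 4·3 + 11)/6 = 24/6 = 4
te_C = (1 + 4·2 + 9)/6 = 18/6 = 3
te_D = (1 + 4·2 + 3)/6 = 12/6 = 2
te_E = (8 + 4·13 + 18)/6 = 78/6 = 13
te_F = (1 + 4·3 + 5)/6 = 18/6 = 3

Forward pass:
ES_A = 0; EF_A = 8
ES_B = 0; EF_B = 4
ES_C = 0; EF_C = 3
ES_D = max(EF_A=8, EF_B=4) = 8; EF_D = 8+2 = 10
ES_E = max(EF_A=8, EF_B=4) = 8; EF_E = 8+13 = 21
ES_F = max(EF_B=4, EF_C=3, EF_D=10, EF_E=21) = 21; EF_F = 21+3 = 24
Expected project duration μ = 24 days. Critical path: A → E → F.

24 days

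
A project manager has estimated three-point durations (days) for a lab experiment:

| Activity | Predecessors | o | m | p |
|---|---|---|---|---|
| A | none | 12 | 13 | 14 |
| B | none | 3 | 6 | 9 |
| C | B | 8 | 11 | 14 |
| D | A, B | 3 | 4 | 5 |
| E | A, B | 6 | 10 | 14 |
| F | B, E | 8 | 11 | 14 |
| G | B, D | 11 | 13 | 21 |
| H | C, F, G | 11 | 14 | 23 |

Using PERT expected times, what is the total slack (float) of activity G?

te_A = (12 + 4·13 + 14)/6 = 78/6 = 13
te_B = (3 + 4·6 + 9)/6 = 36/6 = 6
te_C = (8 + 4·11 + 14)/6 = 66/6 = 11
te_D = (3 + 4·4 + 5)/6 = 24/6 = 4
te_E = (6 + 4·10 + 14)/6 = 60/6 = 10
te_F = (8 + 4·11 + 14)/6 = 66/6 = 11
te_G = (11 + 4·13 + 21)/6 = 84/6 = 14
te_H = (11 + 4·14 + 23)/6 = 90/6 = 15

Forward pass:
ES_A = 0; EF_A = 13
ES_B = 0; EF_B = 6
ES_C = 6; EF_C = 6+11 = 17
ES_D = max(EF_A=13, EF_B=6) = 13; EF_D = 13+4 = 17
ES_E = max(EF_A=13, EF_B=6) = 13; EF_E = 13+10 = 23
ES_F = max(EF_B=6, EF_E=23) = 23; EF_F = 23+11 = 34
ES_G = max(EF_B=6, EF_D=17) = 17; EF_G = 17+14 = 31
ES_H = max(EF_C=17, EF_F=34, EF_G=31) = 34; EF_H = 34+15 = 49
Expected project duration μ = 49 days. Critical path: A → E → F → H.

Backward pass:
LF_H = 49; LS_H = 49−15 = 34
LF_G = LS_H = 34; LS_G = 34−14 = 20
LF_F = LS_H = 34; LS_F = 34−11 = 23
LF_E = LS_F = 23; LS_E = 23−10 = 13
LF_D = LS_G = 20; LS_D = 20−4 = 16
LF_C = LS_H = 34; LS_C = 34−11 = 23
LF_B = min(LS_C=23, LS_D=16, LS_E=13, LS_F=23, LS_G=20) = 13; LS_B = 13−6 = 7
LF_A = min(LS_D=16, LS_E=13) = 13; LS_A = 13−13 = 0
Slack_G = LS_G − ES_G = 20 − 17 = 3

3 days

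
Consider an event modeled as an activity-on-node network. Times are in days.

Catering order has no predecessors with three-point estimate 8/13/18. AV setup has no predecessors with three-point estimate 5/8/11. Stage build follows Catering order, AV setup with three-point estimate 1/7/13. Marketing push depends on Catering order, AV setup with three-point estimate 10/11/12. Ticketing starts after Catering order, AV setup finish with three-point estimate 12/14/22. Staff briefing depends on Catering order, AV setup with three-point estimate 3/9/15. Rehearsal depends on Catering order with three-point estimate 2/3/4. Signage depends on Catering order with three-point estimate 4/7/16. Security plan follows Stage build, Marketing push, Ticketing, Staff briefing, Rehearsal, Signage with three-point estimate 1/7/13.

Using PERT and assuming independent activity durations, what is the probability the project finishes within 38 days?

0.834

te_Catering order = (8 + 4·13 + 18)/6 = 78/6 = 13; σ²_Catering order = ((18−8)/6)² = 2.778
te_AV setup = (5 + 4·8 + 11)/6 = 48/6 = 8; σ²_AV setup = ((11−5)/6)² = 1.000
te_Stage build = (1 + 4·7 + 13)/6 = 42/6 = 7; σ²_Stage build = ((13−1)/6)² = 4.000
te_Marketing push = (10 + 4·11 + 12)/6 = 66/6 = 11; σ²_Marketing push = ((12−10)/6)² = 0.111
te_Ticketing = (12 + 4·14 + 22)/6 = 90/6 = 15; σ²_Ticketing = ((22−12)/6)² = 2.778
te_Staff briefing = (3 + 4·9 + 15)/6 = 54/6 = 9; σ²_Staff briefing = ((15−3)/6)² = 4.000
te_Rehearsal = (2 + 4·3 + 4)/6 = 18/6 = 3; σ²_Rehearsal = ((4−2)/6)² = 0.111
te_Signage = (4 + 4·7 + 16)/6 = 48/6 = 8; σ²_Signage = ((16−4)/6)² = 4.000
te_Security plan = (1 + 4·7 + 13)/6 = 42/6 = 7; σ²_Security plan = ((13−1)/6)² = 4.000

Forward pass:
ES_Catering order = 0; EF_Catering order = 13
ES_AV setup = 0; EF_AV setup = 8
ES_Stage build = max(EF_Catering order=13, EF_AV setup=8) = 13; EF_Stage build = 13+7 = 20
ES_Marketing push = max(EF_Catering order=13, EF_AV setup=8) = 13; EF_Marketing push = 13+11 = 24
ES_Ticketing = max(EF_Catering order=13, EF_AV setup=8) = 13; EF_Ticketing = 13+15 = 28
ES_Staff briefing = max(EF_Catering order=13, EF_AV setup=8) = 13; EF_Staff briefing = 13+9 = 22
ES_Rehearsal = 13; EF_Rehearsal = 13+3 = 16
ES_Signage = 13; EF_Signage = 13+8 = 21
ES_Security plan = max(EF_Stage build=20, EF_Marketing push=24, EF_Ticketing=28, EF_Staff briefing=22, EF_Rehearsal=16, EF_Signage=21) = 28; EF_Security plan = 28+7 = 35
Expected project duration μ = 35 days. Critical path: Catering order → Ticketing → Security plan.

Variance along critical path = 2.778 + 2.778 + 4.000 = 9.556; σ = √9.556 = 3.091 days.
Z = (38 − 35) / 3.091 = 0.970
P(T ≤ 38) = Φ(0.970) ≈ 0.834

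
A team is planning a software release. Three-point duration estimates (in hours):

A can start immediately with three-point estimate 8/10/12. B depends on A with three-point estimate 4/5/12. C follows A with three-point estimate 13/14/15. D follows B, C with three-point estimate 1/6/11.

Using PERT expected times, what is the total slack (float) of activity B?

te_A = (8 + 4·10 + 12)/6 = 60/6 = 10
te_B = (4 + 4·5 + 12)/6 = 36/6 = 6
te_C = (13 + 4·14 + 15)/6 = 84/6 = 14
te_D = (1 + 4·6 + 11)/6 = 36/6 = 6

Forward pass:
ES_A = 0; EF_A = 10
ES_B = 10; EF_B = 10+6 = 16
ES_C = 10; EF_C = 10+14 = 24
ES_D = max(EF_B=16, EF_C=24) = 24; EF_D = 24+6 = 30
Expected project duration μ = 30 hours. Critical path: A → C → D.

Backward pass:
LF_D = 30; LS_D = 30−6 = 24
LF_C = LS_D = 24; LS_C = 24−14 = 10
LF_B = LS_D = 24; LS_B = 24−6 = 18
LF_A = min(LS_B=18, LS_C=10) = 10; LS_A = 10−10 = 0
Slack_B = LS_B − ES_B = 18 − 10 = 8

8 hours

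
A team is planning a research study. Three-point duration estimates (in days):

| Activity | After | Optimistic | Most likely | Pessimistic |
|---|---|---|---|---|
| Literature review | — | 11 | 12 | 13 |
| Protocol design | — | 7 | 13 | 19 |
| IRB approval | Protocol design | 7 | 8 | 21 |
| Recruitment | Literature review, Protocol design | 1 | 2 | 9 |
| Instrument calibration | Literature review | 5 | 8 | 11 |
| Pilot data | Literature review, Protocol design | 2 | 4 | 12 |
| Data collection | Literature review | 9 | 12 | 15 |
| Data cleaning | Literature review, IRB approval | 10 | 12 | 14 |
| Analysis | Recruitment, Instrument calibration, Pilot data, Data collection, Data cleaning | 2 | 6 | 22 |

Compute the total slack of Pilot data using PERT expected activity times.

te_Literature review = (11 + 4·12 + 13)/6 = 72/6 = 12
te_Protocol design = (7 + 4·13 + 19)/6 = 78/6 = 13
te_IRB approval = (7 + 4·8 + 21)/6 = 60/6 = 10
te_Recruitment = (1 + 4·2 + 9)/6 = 18/6 = 3
te_Instrument calibration = (5 + 4·8 + 11)/6 = 48/6 = 8
te_Pilot data = (2 + 4·4 + 12)/6 = 30/6 = 5
te_Data collection = (9 + 4·12 + 15)/6 = 72/6 = 12
te_Data cleaning = (10 + 4·12 + 14)/6 = 72/6 = 12
te_Analysis = (2 + 4·6 + 22)/6 = 48/6 = 8

Forward pass:
ES_Literature review = 0; EF_Literature review = 12
ES_Protocol design = 0; EF_Protocol design = 13
ES_IRB approval = 13; EF_IRB approval = 13+10 = 23
ES_Recruitment = max(EF_Literature review=12, EF_Protocol design=13) = 13; EF_Recruitment = 13+3 = 16
ES_Instrument calibration = 12; EF_Instrument calibration = 12+8 = 20
ES_Pilot data = max(EF_Literature review=12, EF_Protocol design=13) = 13; EF_Pilot data = 13+5 = 18
ES_Data collection = 12; EF_Data collection = 12+12 = 24
ES_Data cleaning = max(EF_Literature review=12, EF_IRB approval=23) = 23; EF_Data cleaning = 23+12 = 35
ES_Analysis = max(EF_Recruitment=16, EF_Instrument calibration=20, EF_Pilot data=18, EF_Data collection=24, EF_Data cleaning=35) = 35; EF_Analysis = 35+8 = 43
Expected project duration μ = 43 days. Critical path: Protocol design → IRB approval → Data cleaning → Analysis.

Backward pass:
LF_Analysis = 43; LS_Analysis = 43−8 = 35
LF_Data cleaning = LS_Analysis = 35; LS_Data cleaning = 35−12 = 23
LF_Data collection = LS_Analysis = 35; LS_Data collection = 35−12 = 23
LF_Pilot data = LS_Analysis = 35; LS_Pilot data = 35−5 = 30
LF_Instrument calibration = LS_Analysis = 35; LS_Instrument calibration = 35−8 = 27
LF_Recruitment = LS_Analysis = 35; LS_Recruitment = 35−3 = 32
LF_IRB approval = LS_Data cleaning = 23; LS_IRB approval = 23−10 = 13
LF_Protocol design = min(LS_IRB approval=13, LS_Recruitment=32, LS_Pilot data=30) = 13; LS_Protocol design = 13−13 = 0
LF_Literature review = min(LS_Recruitment=32, LS_Instrument calibration=27, LS_Pilot data=30, LS_Data collection=23, LS_Data cleaning=23) = 23; LS_Literature review = 23−12 = 11
Slack_Pilot data = LS_Pilot data − ES_Pilot data = 30 − 13 = 17

17 days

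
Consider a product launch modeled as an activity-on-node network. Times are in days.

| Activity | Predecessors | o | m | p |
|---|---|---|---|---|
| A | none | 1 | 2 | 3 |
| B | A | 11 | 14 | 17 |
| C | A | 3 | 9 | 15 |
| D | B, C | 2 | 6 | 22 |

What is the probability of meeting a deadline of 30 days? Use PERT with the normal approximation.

0.957

te_A = (1 + 4·2 + 3)/6 = 12/6 = 2; σ²_A = ((3−1)/6)² = 0.111
te_B = (11 + 4·14 + 17)/6 = 84/6 = 14; σ²_B = ((17−11)/6)² = 1.000
te_C = (3 + 4·9 + 15)/6 = 54/6 = 9; σ²_C = ((15−3)/6)² = 4.000
te_D = (2 + 4·6 + 22)/6 = 48/6 = 8; σ²_D = ((22−2)/6)² = 11.111

Forward pass:
ES_A = 0; EF_A = 2
ES_B = 2; EF_B = 2+14 = 16
ES_C = 2; EF_C = 2+9 = 11
ES_D = max(EF_B=16, EF_C=11) = 16; EF_D = 16+8 = 24
Expected project duration μ = 24 days. Critical path: A → B → D.

Variance along critical path = 0.111 + 1.000 + 11.111 = 12.222; σ = √12.222 = 3.496 days.
Z = (30 − 24) / 3.496 = 1.716
P(T ≤ 30) = Φ(1.716) ≈ 0.957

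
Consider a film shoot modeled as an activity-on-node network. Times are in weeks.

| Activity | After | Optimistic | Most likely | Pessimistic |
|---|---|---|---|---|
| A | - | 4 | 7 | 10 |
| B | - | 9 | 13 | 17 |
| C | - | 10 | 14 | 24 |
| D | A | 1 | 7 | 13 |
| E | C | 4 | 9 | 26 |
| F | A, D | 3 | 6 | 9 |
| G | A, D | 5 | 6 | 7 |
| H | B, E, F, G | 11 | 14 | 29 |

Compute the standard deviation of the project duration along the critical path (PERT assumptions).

5.28 weeks

te_A = (4 + 4·7 + 10)/6 = 42/6 = 7; σ²_A = ((10−4)/6)² = 1.000
te_B = (9 + 4·13 + 17)/6 = 78/6 = 13; σ²_B = ((17−9)/6)² = 1.778
te_C = (10 + 4·14 + 24)/6 = 90/6 = 15; σ²_C = ((24−10)/6)² = 5.444
te_D = (1 + 4·7 + 13)/6 = 42/6 = 7; σ²_D = ((13−1)/6)² = 4.000
te_E = (4 + 4·9 + 26)/6 = 66/6 = 11; σ²_E = ((26−4)/6)² = 13.444
te_F = (3 + 4·6 + 9)/6 = 36/6 = 6; σ²_F = ((9−3)/6)² = 1.000
te_G = (5 + 4·6 + 7)/6 = 36/6 = 6; σ²_G = ((7−5)/6)² = 0.111
te_H = (11 + 4·14 + 29)/6 = 96/6 = 16; σ²_H = ((29−11)/6)² = 9.000

Forward pass:
ES_A = 0; EF_A = 7
ES_B = 0; EF_B = 13
ES_C = 0; EF_C = 15
ES_D = 7; EF_D = 7+7 = 14
ES_E = 15; EF_E = 15+11 = 26
ES_F = max(EF_A=7, EF_D=14) = 14; EF_F = 14+6 = 20
ES_G = max(EF_A=7, EF_D=14) = 14; EF_G = 14+6 = 20
ES_H = max(EF_B=13, EF_E=26, EF_F=20, EF_G=20) = 26; EF_H = 26+16 = 42
Expected project duration μ = 42 weeks. Critical path: C → E → H.

Variance along critical path = 5.444 + 13.444 + 9.000 = 27.889
σ = √27.889 = 5.281 weeks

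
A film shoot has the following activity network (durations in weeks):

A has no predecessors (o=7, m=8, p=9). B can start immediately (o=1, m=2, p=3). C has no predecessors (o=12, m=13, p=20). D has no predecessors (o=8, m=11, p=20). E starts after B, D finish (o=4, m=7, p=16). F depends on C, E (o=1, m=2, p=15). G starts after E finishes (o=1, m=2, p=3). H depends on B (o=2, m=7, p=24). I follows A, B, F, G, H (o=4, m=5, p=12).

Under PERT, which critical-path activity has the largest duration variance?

F

te_A = (7 + 4·8 + 9)/6 = 48/6 = 8; σ²_A = ((9−7)/6)² = 0.111
te_B = (1 + 4·2 + 3)/6 = 12/6 = 2; σ²_B = ((3−1)/6)² = 0.111
te_C = (12 + 4·13 + 20)/6 = 84/6 = 14; σ²_C = ((20−12)/6)² = 1.778
te_D = (8 + 4·11 + 20)/6 = 72/6 = 12; σ²_D = ((20−8)/6)² = 4.000
te_E = (4 + 4·7 + 16)/6 = 48/6 = 8; σ²_E = ((16−4)/6)² = 4.000
te_F = (1 + 4·2 + 15)/6 = 24/6 = 4; σ²_F = ((15−1)/6)² = 5.444
te_G = (1 + 4·2 + 3)/6 = 12/6 = 2; σ²_G = ((3−1)/6)² = 0.111
te_H = (2 + 4·7 + 24)/6 = 54/6 = 9; σ²_H = ((24−2)/6)² = 13.444
te_I = (4 + 4·5 + 12)/6 = 36/6 = 6; σ²_I = ((12−4)/6)² = 1.778

Forward pass:
ES_A = 0; EF_A = 8
ES_B = 0; EF_B = 2
ES_C = 0; EF_C = 14
ES_D = 0; EF_D = 12
ES_E = max(EF_B=2, EF_D=12) = 12; EF_E = 12+8 = 20
ES_F = max(EF_C=14, EF_E=20) = 20; EF_F = 20+4 = 24
ES_G = 20; EF_G = 20+2 = 22
ES_H = 2; EF_H = 2+9 = 11
ES_I = max(EF_A=8, EF_B=2, EF_F=24, EF_G=22, EF_H=11) = 24; EF_I = 24+6 = 30
Expected project duration μ = 30 weeks. Critical path: D → E → F → I.

Variances on critical path: σ²_D=4.000, σ²_E=4.000, σ²_F=5.444, σ²_I=1.778.
Largest is σ²_F = 5.444.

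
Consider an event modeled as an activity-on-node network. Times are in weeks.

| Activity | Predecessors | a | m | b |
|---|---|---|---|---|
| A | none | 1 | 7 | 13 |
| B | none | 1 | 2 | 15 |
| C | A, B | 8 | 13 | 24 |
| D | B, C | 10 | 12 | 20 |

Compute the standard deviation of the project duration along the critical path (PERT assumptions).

te_A = (1 + 4·7 + 13)/6 = 42/6 = 7; σ²_A = ((13−1)/6)² = 4.000
te_B = (1 + 4·2 + 15)/6 = 24/6 = 4; σ²_B = ((15−1)/6)² = 5.444
te_C = (8 + 4·13 + 24)/6 = 84/6 = 14; σ²_C = ((24−8)/6)² = 7.111
te_D = (10 + 4·12 + 20)/6 = 78/6 = 13; σ²_D = ((20−10)/6)² = 2.778

Forward pass:
ES_A = 0; EF_A = 7
ES_B = 0; EF_B = 4
ES_C = max(EF_A=7, EF_B=4) = 7; EF_C = 7+14 = 21
ES_D = max(EF_B=4, EF_C=21) = 21; EF_D = 21+13 = 34
Expected project duration μ = 34 weeks. Critical path: A → C → D.

Variance along critical path = 4.000 + 7.111 + 2.778 = 13.889
σ = √13.889 = 3.727 weeks

3.73 weeks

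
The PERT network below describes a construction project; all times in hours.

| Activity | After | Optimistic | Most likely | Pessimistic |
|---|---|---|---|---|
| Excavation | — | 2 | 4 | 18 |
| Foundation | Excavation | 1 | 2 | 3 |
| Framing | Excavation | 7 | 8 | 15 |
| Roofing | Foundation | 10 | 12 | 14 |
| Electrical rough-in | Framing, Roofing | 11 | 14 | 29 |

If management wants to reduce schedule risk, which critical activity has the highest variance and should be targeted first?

te_Excavation = (2 + 4·4 + 18)/6 = 36/6 = 6; σ²_Excavation = ((18−2)/6)² = 7.111
te_Foundation = (1 + 4·2 + 3)/6 = 12/6 = 2; σ²_Foundation = ((3−1)/6)² = 0.111
te_Framing = (7 + 4·8 + 15)/6 = 54/6 = 9; σ²_Framing = ((15−7)/6)² = 1.778
te_Roofing = (10 + 4·12 + 14)/6 = 72/6 = 12; σ²_Roofing = ((14−10)/6)² = 0.444
te_Electrical rough-in = (11 + 4·14 + 29)/6 = 96/6 = 16; σ²_Electrical rough-in = ((29−11)/6)² = 9.000

Forward pass:
ES_Excavation = 0; EF_Excavation = 6
ES_Foundation = 6; EF_Foundation = 6+2 = 8
ES_Framing = 6; EF_Framing = 6+9 = 15
ES_Roofing = 8; EF_Roofing = 8+12 = 20
ES_Electrical rough-in = max(EF_Framing=15, EF_Roofing=20) = 20; EF_Electrical rough-in = 20+16 = 36
Expected project duration μ = 36 hours. Critical path: Excavation → Foundation → Roofing → Electrical rough-in.

Variances on critical path: σ²_Excavation=7.111, σ²_Foundation=0.111, σ²_Roofing=0.444, σ²_Electrical rough-in=9.000.
Largest is σ²_Electrical rough-in = 9.000.

Electrical rough-in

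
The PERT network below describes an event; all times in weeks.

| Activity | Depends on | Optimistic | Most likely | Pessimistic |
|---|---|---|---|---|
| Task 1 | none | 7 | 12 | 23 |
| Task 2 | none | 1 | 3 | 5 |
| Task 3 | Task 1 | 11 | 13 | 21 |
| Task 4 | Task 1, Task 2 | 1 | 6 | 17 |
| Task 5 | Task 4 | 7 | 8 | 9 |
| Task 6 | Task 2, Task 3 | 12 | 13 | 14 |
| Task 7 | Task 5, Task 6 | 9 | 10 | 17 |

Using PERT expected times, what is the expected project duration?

te_Task 1 = (7 + 4·12 + 23)/6 = 78/6 = 13
te_Task 2 = (1 + 4·3 + 5)/6 = 18/6 = 3
te_Task 3 = (11 + 4·13 + 21)/6 = 84/6 = 14
te_Task 4 = (1 + 4·6 + 17)/6 = 42/6 = 7
te_Task 5 = (7 + 4·8 + 9)/6 = 48/6 = 8
te_Task 6 = (12 + 4·13 + 14)/6 = 78/6 = 13
te_Task 7 = (9 + 4·10 + 17)/6 = 66/6 = 11

Forward pass:
ES_Task 1 = 0; EF_Task 1 = 13
ES_Task 2 = 0; EF_Task 2 = 3
ES_Task 3 = 13; EF_Task 3 = 13+14 = 27
ES_Task 4 = max(EF_Task 1=13, EF_Task 2=3) = 13; EF_Task 4 = 13+7 = 20
ES_Task 5 = 20; EF_Task 5 = 20+8 = 28
ES_Task 6 = max(EF_Task 2=3, EF_Task 3=27) = 27; EF_Task 6 = 27+13 = 40
ES_Task 7 = max(EF_Task 5=28, EF_Task 6=40) = 40; EF_Task 7 = 40+11 = 51
Expected project duration μ = 51 weeks. Critical path: Task 1 → Task 3 → Task 6 → Task 7.

51 weeks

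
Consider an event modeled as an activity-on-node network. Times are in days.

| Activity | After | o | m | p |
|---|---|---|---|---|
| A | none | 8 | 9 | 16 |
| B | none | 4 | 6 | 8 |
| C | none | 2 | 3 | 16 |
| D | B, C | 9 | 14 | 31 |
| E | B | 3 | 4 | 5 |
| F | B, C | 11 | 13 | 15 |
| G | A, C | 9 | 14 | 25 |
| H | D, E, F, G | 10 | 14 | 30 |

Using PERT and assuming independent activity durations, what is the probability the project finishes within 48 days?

0.941

te_A = (8 + 4·9 + 16)/6 = 60/6 = 10; σ²_A = ((16−8)/6)² = 1.778
te_B = (4 + 4·6 + 8)/6 = 36/6 = 6; σ²_B = ((8−4)/6)² = 0.444
te_C = (2 + 4·3 + 16)/6 = 30/6 = 5; σ²_C = ((16−2)/6)² = 5.444
te_D = (9 + 4·14 + 31)/6 = 96/6 = 16; σ²_D = ((31−9)/6)² = 13.444
te_E = (3 + 4·4 + 5)/6 = 24/6 = 4; σ²_E = ((5−3)/6)² = 0.111
te_F = (11 + 4·13 + 15)/6 = 78/6 = 13; σ²_F = ((15−11)/6)² = 0.444
te_G = (9 + 4·14 + 25)/6 = 90/6 = 15; σ²_G = ((25−9)/6)² = 7.111
te_H = (10 + 4·14 + 30)/6 = 96/6 = 16; σ²_H = ((30−10)/6)² = 11.111

Forward pass:
ES_A = 0; EF_A = 10
ES_B = 0; EF_B = 6
ES_C = 0; EF_C = 5
ES_D = max(EF_B=6, EF_C=5) = 6; EF_D = 6+16 = 22
ES_E = 6; EF_E = 6+4 = 10
ES_F = max(EF_B=6, EF_C=5) = 6; EF_F = 6+13 = 19
ES_G = max(EF_A=10, EF_C=5) = 10; EF_G = 10+15 = 25
ES_H = max(EF_D=22, EF_E=10, EF_F=19, EF_G=25) = 25; EF_H = 25+16 = 41
Expected project duration μ = 41 days. Critical path: A → G → H.

Variance along critical path = 1.778 + 7.111 + 11.111 = 20.000; σ = √20.000 = 4.472 days.
Z = (48 − 41) / 4.472 = 1.565
P(T ≤ 48) = Φ(1.565) ≈ 0.941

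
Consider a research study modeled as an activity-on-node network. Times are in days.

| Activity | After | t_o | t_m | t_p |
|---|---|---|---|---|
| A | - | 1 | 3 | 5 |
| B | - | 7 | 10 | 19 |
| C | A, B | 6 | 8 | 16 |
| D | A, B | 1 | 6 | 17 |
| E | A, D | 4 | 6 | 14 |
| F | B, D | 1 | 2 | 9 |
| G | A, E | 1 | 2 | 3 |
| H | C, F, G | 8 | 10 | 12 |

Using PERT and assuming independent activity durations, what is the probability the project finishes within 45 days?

0.982

te_A = (1 + 4·3 + 5)/6 = 18/6 = 3; σ²_A = ((5−1)/6)² = 0.444
te_B = (7 + 4·10 + 19)/6 = 66/6 = 11; σ²_B = ((19−7)/6)² = 4.000
te_C = (6 + 4·8 + 16)/6 = 54/6 = 9; σ²_C = ((16−6)/6)² = 2.778
te_D = (1 + 4·6 + 17)/6 = 42/6 = 7; σ²_D = ((17−1)/6)² = 7.111
te_E = (4 + 4·6 + 14)/6 = 42/6 = 7; σ²_E = ((14−4)/6)² = 2.778
te_F = (1 + 4·2 + 9)/6 = 18/6 = 3; σ²_F = ((9−1)/6)² = 1.778
te_G = (1 + 4·2 + 3)/6 = 12/6 = 2; σ²_G = ((3−1)/6)² = 0.111
te_H = (8 + 4·10 + 12)/6 = 60/6 = 10; σ²_H = ((12−8)/6)² = 0.444

Forward pass:
ES_A = 0; EF_A = 3
ES_B = 0; EF_B = 11
ES_C = max(EF_A=3, EF_B=11) = 11; EF_C = 11+9 = 20
ES_D = max(EF_A=3, EF_B=11) = 11; EF_D = 11+7 = 18
ES_E = max(EF_A=3, EF_D=18) = 18; EF_E = 18+7 = 25
ES_F = max(EF_B=11, EF_D=18) = 18; EF_F = 18+3 = 21
ES_G = max(EF_A=3, EF_E=25) = 25; EF_G = 25+2 = 27
ES_H = max(EF_C=20, EF_F=21, EF_G=27) = 27; EF_H = 27+10 = 37
Expected project duration μ = 37 days. Critical path: B → D → E → G → H.

Variance along critical path = 4.000 + 7.111 + 2.778 + 0.111 + 0.444 = 14.444; σ = √14.444 = 3.801 days.
Z = (45 − 37) / 3.801 = 2.105
P(T ≤ 45) = Φ(2.105) ≈ 0.982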